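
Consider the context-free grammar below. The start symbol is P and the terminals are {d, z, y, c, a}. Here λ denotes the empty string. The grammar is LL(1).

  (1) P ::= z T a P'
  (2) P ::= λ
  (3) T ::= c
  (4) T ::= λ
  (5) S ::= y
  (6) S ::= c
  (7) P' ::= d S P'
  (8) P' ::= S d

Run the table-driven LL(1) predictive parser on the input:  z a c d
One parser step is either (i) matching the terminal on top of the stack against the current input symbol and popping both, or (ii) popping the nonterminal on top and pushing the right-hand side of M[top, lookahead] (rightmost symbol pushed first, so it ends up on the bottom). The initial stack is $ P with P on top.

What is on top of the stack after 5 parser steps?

step 1: stack=$ P  input=z a c d $  — expand P ::= z T a P'
step 2: stack=$ P' a T z  input=z a c d $  — match z
step 3: stack=$ P' a T  input=a c d $  — expand T ::= λ
step 4: stack=$ P' a  input=a c d $  — match a
step 5: stack=$ P'  input=c d $  — expand P' ::= S d
Stack after step 5: $ d S (top = S).

S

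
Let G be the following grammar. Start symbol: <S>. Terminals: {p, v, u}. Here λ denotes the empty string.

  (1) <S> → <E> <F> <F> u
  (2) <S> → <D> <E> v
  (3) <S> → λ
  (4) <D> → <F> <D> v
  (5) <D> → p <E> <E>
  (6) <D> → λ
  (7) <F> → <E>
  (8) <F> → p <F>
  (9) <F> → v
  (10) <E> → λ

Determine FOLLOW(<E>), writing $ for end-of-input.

{p, u, v}

FIRST(<E>) = {λ}
FIRST(<F>) = {λ, p, v}  (via <E>)
FIRST(<D>) = {λ, p, v}  (via <F> <D> v)
FIRST(<S>) = {λ, p, u, v}  (via <E> <F> <F> u, <D> <E> v)
FOLLOW(<S>) includes $ since <S> is the start symbol.
FOLLOW(<S>): <S> appears on no right-hand side. Thus FOLLOW(<S>) = {$}.
FOLLOW(<D>): in <S>→<D> <E> v, <D> is followed by <E> v with FIRST {v}; in <D>→<F> <D> v, <D> is followed by v with FIRST {v}. Thus FOLLOW(<D>) = {v}.
FOLLOW(<F>): in <S>→<E> <F> <F> u (occurrence 1), <F> is followed by <F> u with FIRST {p, u, v}; in <S>→<E> <F> <F> u (occurrence 2), <F> is followed by u with FIRST {u}; in <D>→<F> <D> v, <F> is followed by <D> v with FIRST {p, v}; in <F>→p <F>, the suffix after <F> is empty (adds nothing new). Thus FOLLOW(<F>) = {p, u, v}.
FOLLOW(<E>): in <S>→<E> <F> <F> u, <E> is followed by <F> <F> u with FIRST {p, u, v}; in <S>→<D> <E> v, <E> is followed by v with FIRST {v}; in <D>→p <E> <E> (occurrence 1), <E> is followed by <E> with FIRST {λ}; in <D>→p <E> <E> (occurrence 1), the suffix after <E> is nullable, so FOLLOW(<E>) ⊇ FOLLOW(<D>) = {v}; in <D>→p <E> <E> (occurrence 2), the suffix after <E> is empty, so FOLLOW(<E>) ⊇ FOLLOW(<D>) = {v}; in <F>→<E>, the suffix after <E> is empty, so FOLLOW(<E>) ⊇ FOLLOW(<F>) = {p, u, v}. Thus FOLLOW(<E>) = {p, u, v}.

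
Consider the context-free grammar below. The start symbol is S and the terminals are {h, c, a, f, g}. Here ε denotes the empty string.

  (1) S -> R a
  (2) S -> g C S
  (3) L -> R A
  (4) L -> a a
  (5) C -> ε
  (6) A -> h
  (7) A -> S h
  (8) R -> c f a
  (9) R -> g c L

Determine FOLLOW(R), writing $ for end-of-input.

FIRST(C) = {ε}
FIRST(R) = {c, g}
FIRST(S) = {c, g}  (via R a)
FIRST(L) = {a, c, g}  (via R A)
FIRST(A) = {c, g, h}  (via S h)
FOLLOW(S) includes $ since S is the start symbol.
FOLLOW(S): in S->g C S, the suffix after S is empty (adds nothing new); in A->S h, S is followed by h with FIRST {h}. Thus FOLLOW(S) = {$, h}.
FOLLOW(C): in S->g C S, C is followed by S with FIRST {c, g}. Thus FOLLOW(C) = {c, g}.
FOLLOW(R): in S->R a, R is followed by a with FIRST {a}; in L->R A, R is followed by A with FIRST {c, g, h}. Thus FOLLOW(R) = {a, c, g, h}.
FOLLOW(L): in R->g c L, the suffix after L is empty, so FOLLOW(L) ⊇ FOLLOW(R) = {a, c, g, h}. Thus FOLLOW(L) = {a, c, g, h}.
FOLLOW(A): in L->R A, the suffix after A is empty, so FOLLOW(A) ⊇ FOLLOW(L) = {a, c, g, h}. Thus FOLLOW(A) = {a, c, g, h}.

{a, c, g, h}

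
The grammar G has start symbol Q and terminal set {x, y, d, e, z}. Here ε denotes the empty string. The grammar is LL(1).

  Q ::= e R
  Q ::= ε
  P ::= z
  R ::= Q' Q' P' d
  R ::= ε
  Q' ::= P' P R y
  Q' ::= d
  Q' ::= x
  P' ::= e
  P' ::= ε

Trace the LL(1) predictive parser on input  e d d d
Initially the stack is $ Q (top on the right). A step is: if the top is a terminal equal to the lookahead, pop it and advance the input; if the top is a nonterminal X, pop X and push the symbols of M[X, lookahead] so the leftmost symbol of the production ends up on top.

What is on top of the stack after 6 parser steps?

     Stack         Input      Action
  1  $ Q           e d d d $  expand Q ::= e R
  2  $ R e         e d d d $  match e
  3  $ R           d d d $    expand R ::= Q' Q' P' d
  4  $ d P' Q' Q'  d d d $    expand Q' ::= d
  5  $ d P' Q' d   d d d $    match d
  6  $ d P' Q'     d d $      expand Q' ::= d
Stack after step 6: $ d P' d (top = d).

d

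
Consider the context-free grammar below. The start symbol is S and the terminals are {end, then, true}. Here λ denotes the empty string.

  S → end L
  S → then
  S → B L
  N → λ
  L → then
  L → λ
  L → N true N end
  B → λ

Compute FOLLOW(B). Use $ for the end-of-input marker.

FIRST(N) = {λ}
FIRST(B) = {λ}
FIRST(L) = {λ, then, true}  (via N true N end)
FIRST(S) = {λ, end, then, true}  (via B L)
FOLLOW(S) includes $ since S is the start symbol.
FOLLOW(S): S appears on no right-hand side. Thus FOLLOW(S) = {$}.
FOLLOW(N): in L→N true N end (occurrence 1), N is followed by true N end with FIRST {true}; in L→N true N end (occurrence 2), N is followed by end with FIRST {end}. Thus FOLLOW(N) = {end, true}.
FOLLOW(L): in S→end L, the suffix after L is empty, so FOLLOW(L) ⊇ FOLLOW(S) = {$}; in S→B L, the suffix after L is empty, so FOLLOW(L) ⊇ FOLLOW(S) = {$}. Thus FOLLOW(L) = {$}.
FOLLOW(B): in S→B L, B is followed by L with FIRST {λ, then, true}; in S→B L, the suffix after B is nullable, so FOLLOW(B) ⊇ FOLLOW(S) = {$}. Thus FOLLOW(B) = {$, then, true}.

{$, then, true}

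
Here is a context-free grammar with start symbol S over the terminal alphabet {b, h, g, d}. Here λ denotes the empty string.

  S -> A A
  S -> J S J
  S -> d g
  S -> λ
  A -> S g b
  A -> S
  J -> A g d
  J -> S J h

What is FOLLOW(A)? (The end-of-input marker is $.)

FIRST(S) = {λ, d, g}  (via A A, J S J)
FIRST(A) = {λ, d, g}  (via S g b, S)
FIRST(J) = {d, g}  (via A g d, S J h)
FOLLOW(S) includes $ since S is the start symbol.
FOLLOW(S): in S->J S J, S is followed by J with FIRST {d, g}; in A->S g b, S is followed by g b with FIRST {g}; in A->S, the suffix after S is empty, so FOLLOW(S) ⊇ FOLLOW(A) = {$, d, g}; in J->S J h, S is followed by J h with FIRST {d, g}. Thus FOLLOW(S) = {$, d, g}.
FOLLOW(A): in S->A A (occurrence 1), A is followed by A with FIRST {λ, d, g}; in S->A A (occurrence 1), the suffix after A is nullable, so FOLLOW(A) ⊇ FOLLOW(S) = {$, d, g}; in S->A A (occurrence 2), the suffix after A is empty, so FOLLOW(A) ⊇ FOLLOW(S) = {$, d, g}; in J->A g d, A is followed by g d with FIRST {g}. Thus FOLLOW(A) = {$, d, g}.
FOLLOW(J): in S->J S J (occurrence 1), J is followed by S J with FIRST {d, g}; in S->J S J (occurrence 2), the suffix after J is empty, so FOLLOW(J) ⊇ FOLLOW(S) = {$, d, g}; in J->S J h, J is followed by h with FIRST {h}. Thus FOLLOW(J) = {$, d, g, h}.

{$, d, g}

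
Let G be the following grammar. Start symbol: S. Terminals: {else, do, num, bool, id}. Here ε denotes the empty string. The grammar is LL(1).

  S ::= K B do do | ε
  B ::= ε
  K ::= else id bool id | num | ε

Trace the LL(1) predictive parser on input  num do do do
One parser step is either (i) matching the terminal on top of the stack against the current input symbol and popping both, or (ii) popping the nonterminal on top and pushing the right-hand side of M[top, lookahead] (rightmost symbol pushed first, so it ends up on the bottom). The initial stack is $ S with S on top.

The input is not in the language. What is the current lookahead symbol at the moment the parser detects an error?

do

     Stack          Input           Action
  1  $ S            num do do do $  expand S ::= K B do do
  2  $ do do B K    num do do do $  expand K ::= num
  3  $ do do B num  num do do do $  match num
  4  $ do do B      do do do $      expand B ::= ε
  5  $ do do        do do do $      match do
  6  $ do           do do $         match do
  7  $              do $            error: stack empty but input remains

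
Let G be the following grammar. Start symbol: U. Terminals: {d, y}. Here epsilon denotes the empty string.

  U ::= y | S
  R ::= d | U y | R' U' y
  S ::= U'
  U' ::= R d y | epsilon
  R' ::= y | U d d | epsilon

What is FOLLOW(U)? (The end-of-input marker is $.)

{$, d, y}

FIRST(U) = {epsilon, d, y}  (via S)
FIRST(R') = {epsilon, d, y}  (via U d d)
FIRST(R) = {d, y}  (via U y, R' U' y)
FIRST(U') = {epsilon, d, y}  (via R d y)
FIRST(S) = {epsilon, d, y}  (via U')
FOLLOW(U) includes $ since U is the start symbol.
FOLLOW(U): in R::=U y, U is followed by y with FIRST {y}; in R'::=U d d, U is followed by d d with FIRST {d}. Thus FOLLOW(U) = {$, d, y}.
FOLLOW(R): in U'::=R d y, R is followed by d y with FIRST {d}. Thus FOLLOW(R) = {d}.
FOLLOW(S): in U::=S, the suffix after S is empty, so FOLLOW(S) ⊇ FOLLOW(U) = {$, d, y}. Thus FOLLOW(S) = {$, d, y}.
FOLLOW(U'): in R::=R' U' y, U' is followed by y with FIRST {y}; in S::=U', the suffix after U' is empty, so FOLLOW(U') ⊇ FOLLOW(S) = {$, d, y}. Thus FOLLOW(U') = {$, d, y}.
FOLLOW(R'): in R::=R' U' y, R' is followed by U' y with FIRST {d, y}. Thus FOLLOW(R') = {d, y}.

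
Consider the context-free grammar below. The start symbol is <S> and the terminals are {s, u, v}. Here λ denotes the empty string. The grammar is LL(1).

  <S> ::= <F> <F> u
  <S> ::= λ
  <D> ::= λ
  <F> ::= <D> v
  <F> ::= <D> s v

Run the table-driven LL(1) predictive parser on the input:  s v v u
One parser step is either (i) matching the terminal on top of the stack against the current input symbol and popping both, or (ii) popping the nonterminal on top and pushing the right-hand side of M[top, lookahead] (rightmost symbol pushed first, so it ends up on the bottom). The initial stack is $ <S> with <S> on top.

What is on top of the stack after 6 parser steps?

<D>

step 1: stack=$ <S>  input=s v v u $  — expand <S> ::= <F> <F> u
step 2: stack=$ u <F> <F>  input=s v v u $  — expand <F> ::= <D> s v
step 3: stack=$ u <F> v s <D>  input=s v v u $  — expand <D> ::= λ
step 4: stack=$ u <F> v s  input=s v v u $  — match s
step 5: stack=$ u <F> v  input=v v u $  — match v
step 6: stack=$ u <F>  input=v u $  — expand <F> ::= <D> v
Stack after step 6: $ u v <D> (top = <D>).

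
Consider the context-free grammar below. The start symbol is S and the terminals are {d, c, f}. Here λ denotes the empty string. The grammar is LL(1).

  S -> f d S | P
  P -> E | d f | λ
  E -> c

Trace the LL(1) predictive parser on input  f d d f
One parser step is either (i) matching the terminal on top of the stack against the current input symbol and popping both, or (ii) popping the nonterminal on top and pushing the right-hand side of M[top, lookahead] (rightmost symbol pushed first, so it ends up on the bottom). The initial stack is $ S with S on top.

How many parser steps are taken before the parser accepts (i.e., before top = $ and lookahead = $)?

step 1: stack=$ S  input=f d d f $  — expand S -> f d S
step 2: stack=$ S d f  input=f d d f $  — match f
step 3: stack=$ S d  input=d d f $  — match d
step 4: stack=$ S  input=d f $  — expand S -> P
step 5: stack=$ P  input=d f $  — expand P -> d f
step 6: stack=$ f d  input=d f $  — match d
step 7: stack=$ f  input=f $  — match f
Accept reached after 7 steps.

7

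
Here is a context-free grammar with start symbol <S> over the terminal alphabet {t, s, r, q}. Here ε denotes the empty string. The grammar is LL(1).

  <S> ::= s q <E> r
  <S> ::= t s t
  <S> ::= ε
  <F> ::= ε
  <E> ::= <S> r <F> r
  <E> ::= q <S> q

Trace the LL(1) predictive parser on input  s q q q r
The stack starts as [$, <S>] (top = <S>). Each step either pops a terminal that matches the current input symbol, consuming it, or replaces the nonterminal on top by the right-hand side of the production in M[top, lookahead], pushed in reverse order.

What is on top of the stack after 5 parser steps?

     Stack        Input        Action
  1  $ <S>        s q q q r $  expand <S> ::= s q <E> r
  2  $ r <E> q s  s q q q r $  match s
  3  $ r <E> q    q q q r $    match q
  4  $ r <E>      q q r $      expand <E> ::= q <S> q
  5  $ r q <S> q  q q r $      match q
Stack after step 5: $ r q <S> (top = <S>).

<S>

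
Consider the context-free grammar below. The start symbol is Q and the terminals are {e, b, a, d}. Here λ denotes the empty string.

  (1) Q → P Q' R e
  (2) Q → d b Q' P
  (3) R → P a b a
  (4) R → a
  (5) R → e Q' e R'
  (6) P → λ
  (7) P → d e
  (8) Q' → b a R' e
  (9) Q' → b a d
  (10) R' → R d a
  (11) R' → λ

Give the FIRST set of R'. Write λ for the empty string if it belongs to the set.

FIRST(P) = {λ, d}
FIRST(Q') = {b}
FIRST(Q) = {b, d}  (via P Q' R e)
FIRST(R) = {a, d, e}  (via P a b a)
FIRST(R') = {λ, a, d, e}  (via R d a)

{λ, a, d, e}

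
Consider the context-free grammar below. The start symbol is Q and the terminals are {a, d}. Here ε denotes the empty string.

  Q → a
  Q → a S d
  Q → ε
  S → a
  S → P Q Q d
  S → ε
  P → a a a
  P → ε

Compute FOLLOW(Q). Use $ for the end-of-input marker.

FIRST(Q) = {ε, a}
FIRST(P) = {ε, a}
FIRST(S) = {ε, a, d}  (via P Q Q d)
FOLLOW(Q) includes $ since Q is the start symbol.
FOLLOW(Q): in S→P Q Q d (occurrence 1), Q is followed by Q d with FIRST {a, d}; in S→P Q Q d (occurrence 2), Q is followed by d with FIRST {d}. Thus FOLLOW(Q) = {$, a, d}.
FOLLOW(S): in Q→a S d, S is followed by d with FIRST {d}. Thus FOLLOW(S) = {d}.
FOLLOW(P): in S→P Q Q d, P is followed by Q Q d with FIRST {a, d}. Thus FOLLOW(P) = {a, d}.

{$, a, d}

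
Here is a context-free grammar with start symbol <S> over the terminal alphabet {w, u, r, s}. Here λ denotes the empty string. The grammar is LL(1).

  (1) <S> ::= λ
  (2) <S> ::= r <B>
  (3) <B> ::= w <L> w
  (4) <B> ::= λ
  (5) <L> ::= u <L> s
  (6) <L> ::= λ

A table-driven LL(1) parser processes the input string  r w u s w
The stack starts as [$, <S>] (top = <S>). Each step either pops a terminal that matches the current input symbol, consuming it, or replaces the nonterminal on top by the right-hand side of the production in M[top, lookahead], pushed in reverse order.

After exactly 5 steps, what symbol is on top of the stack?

u

     Stack      Input        Action
  1  $ <S>      r w u s w $  expand <S> ::= r <B>
  2  $ <B> r    r w u s w $  match r
  3  $ <B>      w u s w $    expand <B> ::= w <L> w
  4  $ w <L> w  w u s w $    match w
  5  $ w <L>    u s w $      expand <L> ::= u <L> s
Stack after step 5: $ w s <L> u (top = u).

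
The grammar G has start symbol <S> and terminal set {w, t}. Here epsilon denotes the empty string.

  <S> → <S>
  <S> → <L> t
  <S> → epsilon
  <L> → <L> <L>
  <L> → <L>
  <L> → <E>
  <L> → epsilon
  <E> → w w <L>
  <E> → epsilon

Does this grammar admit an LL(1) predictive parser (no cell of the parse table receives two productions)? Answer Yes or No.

No

FIRST(<S>) = {epsilon, t, w}
FIRST(<L>) = {epsilon, w}
FIRST(<E>) = {epsilon, w}
FOLLOW(<S>) = {$}
FOLLOW(<L>) = {t, w}
FOLLOW(<E>) = {t, w}
Cell M[<E>, w] receives both <E> → w w <L> and <E> → epsilon — the grammar is not LL(1).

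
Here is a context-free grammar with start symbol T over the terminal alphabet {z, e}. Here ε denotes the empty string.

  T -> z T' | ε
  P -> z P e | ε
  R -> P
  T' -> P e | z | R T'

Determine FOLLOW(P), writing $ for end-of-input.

{e, z}

FIRST(T): from T->z T' we get {z}; from T->ε we get {ε}. So FIRST(T) = {ε, z}.
FIRST(P): from P->z P e we get {z}; from P->ε we get {ε}. So FIRST(P) = {ε, z}.
FIRST(R): from R->P we get {ε, z}. So FIRST(R) = {ε, z}.
FIRST(T'): from T'->P e we get {e, z}; from T'->z we get {z}; from T'->R T' we get {e, z}. So FIRST(T') = {e, z}.
FOLLOW(T) includes $ since T is the start symbol.
FOLLOW(T): T appears on no right-hand side. Thus FOLLOW(T) = {$}.
FOLLOW(R): in T'->R T', R is followed by T' with FIRST {e, z}. Thus FOLLOW(R) = {e, z}.
FOLLOW(P): in P->z P e, P is followed by e with FIRST {e}; in R->P, the suffix after P is empty, so FOLLOW(P) ⊇ FOLLOW(R) = {e, z}; in T'->P e, P is followed by e with FIRST {e}. Thus FOLLOW(P) = {e, z}.
FOLLOW(T'): in T->z T', the suffix after T' is empty, so FOLLOW(T') ⊇ FOLLOW(T) = {$}; in T'->R T', the suffix after T' is empty (adds nothing new). Thus FOLLOW(T') = {$}.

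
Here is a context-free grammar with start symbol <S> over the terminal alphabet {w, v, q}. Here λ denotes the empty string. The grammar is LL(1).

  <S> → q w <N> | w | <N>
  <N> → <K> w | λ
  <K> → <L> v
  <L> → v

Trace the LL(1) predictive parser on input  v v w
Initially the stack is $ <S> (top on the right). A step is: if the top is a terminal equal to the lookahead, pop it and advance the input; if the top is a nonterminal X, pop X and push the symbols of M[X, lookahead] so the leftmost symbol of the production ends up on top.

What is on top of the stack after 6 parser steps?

step 1: stack=$ <S>  input=v v w $  — expand <S> → <N>
step 2: stack=$ <N>  input=v v w $  — expand <N> → <K> w
step 3: stack=$ w <K>  input=v v w $  — expand <K> → <L> v
step 4: stack=$ w v <L>  input=v v w $  — expand <L> → v
step 5: stack=$ w v v  input=v v w $  — match v
step 6: stack=$ w v  input=v w $  — match v
Stack after step 6: $ w (top = w).

w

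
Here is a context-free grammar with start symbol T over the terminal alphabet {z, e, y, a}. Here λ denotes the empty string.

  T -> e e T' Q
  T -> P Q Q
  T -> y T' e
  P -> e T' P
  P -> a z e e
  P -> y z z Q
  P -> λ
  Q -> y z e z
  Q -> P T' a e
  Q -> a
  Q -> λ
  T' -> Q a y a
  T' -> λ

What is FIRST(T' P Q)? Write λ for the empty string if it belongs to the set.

{λ, a, e, y}

FIRST(P) = {λ, a, e, y}
FIRST(T) = {λ, a, e, y}  (via P Q Q)
FIRST(Q) = {λ, a, e, y}  (via P T' a e)
FIRST(T') = {λ, a, e, y}  (via Q a y a)
FIRST(T' P Q): take FIRST of each symbol in turn, carrying on past any symbol whose FIRST contains λ; result {λ, a, e, y}.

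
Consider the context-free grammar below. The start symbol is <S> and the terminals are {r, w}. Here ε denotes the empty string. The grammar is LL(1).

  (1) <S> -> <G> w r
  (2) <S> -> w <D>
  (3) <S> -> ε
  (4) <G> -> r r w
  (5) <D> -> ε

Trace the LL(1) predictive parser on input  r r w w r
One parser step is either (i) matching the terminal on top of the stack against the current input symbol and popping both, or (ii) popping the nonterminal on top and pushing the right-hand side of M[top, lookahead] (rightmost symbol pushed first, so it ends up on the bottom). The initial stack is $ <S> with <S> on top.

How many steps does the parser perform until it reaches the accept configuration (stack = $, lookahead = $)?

7

step 1: stack=$ <S>  input=r r w w r $  — expand <S> -> <G> w r
step 2: stack=$ r w <G>  input=r r w w r $  — expand <G> -> r r w
step 3: stack=$ r w w r r  input=r r w w r $  — match r
step 4: stack=$ r w w r  input=r w w r $  — match r
step 5: stack=$ r w w  input=w w r $  — match w
step 6: stack=$ r w  input=w r $  — match w
step 7: stack=$ r  input=r $  — match r
Accept reached after 7 steps.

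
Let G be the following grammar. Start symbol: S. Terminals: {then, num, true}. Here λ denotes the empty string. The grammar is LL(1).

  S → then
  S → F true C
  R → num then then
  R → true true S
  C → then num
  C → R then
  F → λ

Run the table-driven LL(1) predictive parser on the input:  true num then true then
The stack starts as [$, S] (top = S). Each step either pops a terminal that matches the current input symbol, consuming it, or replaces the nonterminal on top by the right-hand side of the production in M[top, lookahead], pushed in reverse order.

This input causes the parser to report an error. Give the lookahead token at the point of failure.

     Stack                 Input                      Action
  1  $ S                   true num then true then $  expand S → F true C
  2  $ C true F            true num then true then $  expand F → λ
  3  $ C true              true num then true then $  match true
  4  $ C                   num then true then $       expand C → R then
  5  $ then R              num then true then $       expand R → num then then
  6  $ then then then num  num then true then $       match num
  7  $ then then then      then true then $           match then
  8  $ then then           true then $                error: top is terminal then but lookahead is true

true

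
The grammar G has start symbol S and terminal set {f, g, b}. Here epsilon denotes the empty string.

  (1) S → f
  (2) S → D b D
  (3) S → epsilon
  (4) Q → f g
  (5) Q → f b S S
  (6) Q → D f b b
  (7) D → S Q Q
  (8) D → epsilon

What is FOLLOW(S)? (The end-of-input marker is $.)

FIRST(S): from S→f we get {f}; from S→D b D we get {b, f}; from S→epsilon we get {epsilon}. So FIRST(S) = {epsilon, b, f}.
FIRST(Q): from Q→f g we get {f}; from Q→f b S S we get {f}; from Q→D f b b we get {b, f}. So FIRST(Q) = {b, f}.
FIRST(D): from D→S Q Q we get {b, f}; from D→epsilon we get {epsilon}. So FIRST(D) = {epsilon, b, f}.
FOLLOW(S) includes $ since S is the start symbol.
FOLLOW(S): in Q→f b S S (occurrence 1), S is followed by S with FIRST {epsilon, b, f}; in Q→f b S S (occurrence 1), the suffix after S is nullable, so FOLLOW(S) ⊇ FOLLOW(Q) = {$, b, f}; in Q→f b S S (occurrence 2), the suffix after S is empty, so FOLLOW(S) ⊇ FOLLOW(Q) = {$, b, f}; in D→S Q Q, S is followed by Q Q with FIRST {b, f}. Thus FOLLOW(S) = {$, b, f}.
FOLLOW(D): in S→D b D (occurrence 1), D is followed by b D with FIRST {b}; in S→D b D (occurrence 2), the suffix after D is empty, so FOLLOW(D) ⊇ FOLLOW(S) = {$, b, f}; in Q→D f b b, D is followed by f b b with FIRST {f}. Thus FOLLOW(D) = {$, b, f}.
FOLLOW(Q): in D→S Q Q (occurrence 1), Q is followed by Q with FIRST {b, f}; in D→S Q Q (occurrence 2), the suffix after Q is empty, so FOLLOW(Q) ⊇ FOLLOW(D) = {$, b, f}. Thus FOLLOW(Q) = {$, b, f}.

{$, b, f}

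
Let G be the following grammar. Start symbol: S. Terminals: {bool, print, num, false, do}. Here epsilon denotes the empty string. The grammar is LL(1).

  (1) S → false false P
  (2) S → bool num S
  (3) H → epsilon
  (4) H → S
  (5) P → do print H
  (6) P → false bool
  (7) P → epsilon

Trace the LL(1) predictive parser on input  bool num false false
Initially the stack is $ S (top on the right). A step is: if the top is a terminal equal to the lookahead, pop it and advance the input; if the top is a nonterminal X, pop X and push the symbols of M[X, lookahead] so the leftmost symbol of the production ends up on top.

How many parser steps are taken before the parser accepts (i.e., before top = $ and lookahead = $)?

step 1: stack=$ S  input=bool num false false $  — expand S → bool num S
step 2: stack=$ S num bool  input=bool num false false $  — match bool
step 3: stack=$ S num  input=num false false $  — match num
step 4: stack=$ S  input=false false $  — expand S → false false P
step 5: stack=$ P false false  input=false false $  — match false
step 6: stack=$ P false  input=false $  — match false
step 7: stack=$ P  input=$  — expand P → epsilon
Accept reached after 7 steps.

7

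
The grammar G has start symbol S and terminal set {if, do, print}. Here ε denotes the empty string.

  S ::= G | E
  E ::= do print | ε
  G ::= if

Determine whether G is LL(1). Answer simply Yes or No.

Yes

FIRST(S) = {ε, do, if}
FIRST(E) = {ε, do}
FIRST(G) = {if}
FOLLOW(S) = {$}
FOLLOW(E) = {$}
FOLLOW(G) = {$}
Each cell of M receives at most one production.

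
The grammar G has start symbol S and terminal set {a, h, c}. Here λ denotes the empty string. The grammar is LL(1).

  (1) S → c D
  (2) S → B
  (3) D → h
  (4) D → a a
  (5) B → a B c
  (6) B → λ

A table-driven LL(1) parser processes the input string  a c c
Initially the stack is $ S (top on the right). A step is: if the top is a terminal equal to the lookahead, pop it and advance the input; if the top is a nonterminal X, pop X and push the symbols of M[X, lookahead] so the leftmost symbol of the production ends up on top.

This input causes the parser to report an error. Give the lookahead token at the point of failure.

step 1: stack=$ S  input=a c c $  — expand S → B
step 2: stack=$ B  input=a c c $  — expand B → a B c
step 3: stack=$ c B a  input=a c c $  — match a
step 4: stack=$ c B  input=c c $  — expand B → λ
step 5: stack=$ c  input=c c $  — match c
step 6: stack=$  input=c $  — error: stack empty but input remains

c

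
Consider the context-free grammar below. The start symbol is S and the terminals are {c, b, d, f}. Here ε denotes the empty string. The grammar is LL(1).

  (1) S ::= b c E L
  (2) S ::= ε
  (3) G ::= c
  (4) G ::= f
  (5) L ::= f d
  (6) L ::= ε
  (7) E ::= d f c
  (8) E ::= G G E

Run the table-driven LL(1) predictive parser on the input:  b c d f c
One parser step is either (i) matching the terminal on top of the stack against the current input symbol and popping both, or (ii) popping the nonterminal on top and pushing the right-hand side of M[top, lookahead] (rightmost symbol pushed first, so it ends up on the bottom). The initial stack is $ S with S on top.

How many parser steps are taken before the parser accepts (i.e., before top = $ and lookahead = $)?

8

step 1: stack=$ S  input=b c d f c $  — expand S ::= b c E L
step 2: stack=$ L E c b  input=b c d f c $  — match b
step 3: stack=$ L E c  input=c d f c $  — match c
step 4: stack=$ L E  input=d f c $  — expand E ::= d f c
step 5: stack=$ L c f d  input=d f c $  — match d
step 6: stack=$ L c f  input=f c $  — match f
step 7: stack=$ L c  input=c $  — match c
step 8: stack=$ L  input=$  — expand L ::= ε
Accept reached after 8 steps.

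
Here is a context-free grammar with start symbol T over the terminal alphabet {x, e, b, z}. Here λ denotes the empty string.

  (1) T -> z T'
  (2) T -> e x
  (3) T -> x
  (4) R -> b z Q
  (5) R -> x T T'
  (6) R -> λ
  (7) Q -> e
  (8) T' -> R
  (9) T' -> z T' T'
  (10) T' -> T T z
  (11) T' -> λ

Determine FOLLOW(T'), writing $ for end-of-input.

FIRST(T) = {e, x, z}
FIRST(R) = {λ, b, x}
FIRST(Q) = {e}
FIRST(T') = {λ, b, e, x, z}  (via R, T T z)
FOLLOW(T) includes $ since T is the start symbol.
FOLLOW(T): in R->x T T', T is followed by T' with FIRST {λ, b, e, x, z}; in R->x T T', the suffix after T is nullable, so FOLLOW(T) ⊇ FOLLOW(R) = {$, b, e, x, z}; in T'->T T z (occurrence 1), T is followed by T z with FIRST {e, x, z}; in T'->T T z (occurrence 2), T is followed by z with FIRST {z}. Thus FOLLOW(T) = {$, b, e, x, z}.
FOLLOW(R): in T'->R, the suffix after R is empty, so FOLLOW(R) ⊇ FOLLOW(T') = {$, b, e, x, z}. Thus FOLLOW(R) = {$, b, e, x, z}.
FOLLOW(Q): in R->b z Q, the suffix after Q is empty, so FOLLOW(Q) ⊇ FOLLOW(R) = {$, b, e, x, z}. Thus FOLLOW(Q) = {$, b, e, x, z}.
FOLLOW(T'): in T->z T', the suffix after T' is empty, so FOLLOW(T') ⊇ FOLLOW(T) = {$, b, e, x, z}; in R->x T T', the suffix after T' is empty, so FOLLOW(T') ⊇ FOLLOW(R) = {$, b, e, x, z}; in T'->z T' T' (occurrence 1), T' is followed by T' with FIRST {λ, b, e, x, z}; in T'->z T' T' (occurrence 1), the suffix after T' is nullable (adds nothing new); in T'->z T' T' (occurrence 2), the suffix after T' is empty (adds nothing new). Thus FOLLOW(T') = {$, b, e, x, z}.

{$, b, e, x, z}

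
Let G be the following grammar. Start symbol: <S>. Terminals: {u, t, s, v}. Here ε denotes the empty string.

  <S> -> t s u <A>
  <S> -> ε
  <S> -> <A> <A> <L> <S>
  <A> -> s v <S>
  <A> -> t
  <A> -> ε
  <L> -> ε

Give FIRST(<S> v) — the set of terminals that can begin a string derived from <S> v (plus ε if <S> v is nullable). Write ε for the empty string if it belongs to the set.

FIRST(<A>): from <A>->s v <S> we get {s}; from <A>->t we get {t}; from <A>->ε we get {ε}. So FIRST(<A>) = {ε, s, t}.
FIRST(<L>): from <L>->ε we get {ε}. So FIRST(<L>) = {ε}.
FIRST(<S>): from <S>->t s u <A> we get {t}; from <S>->ε we get {ε}; from <S>-><A> <A> <L> <S> we get {ε, s, t}. So FIRST(<S>) = {ε, s, t}.
FIRST(<S> v): take FIRST of each symbol in turn, carrying on past any symbol whose FIRST contains ε; result {s, t, v}.

{s, t, v}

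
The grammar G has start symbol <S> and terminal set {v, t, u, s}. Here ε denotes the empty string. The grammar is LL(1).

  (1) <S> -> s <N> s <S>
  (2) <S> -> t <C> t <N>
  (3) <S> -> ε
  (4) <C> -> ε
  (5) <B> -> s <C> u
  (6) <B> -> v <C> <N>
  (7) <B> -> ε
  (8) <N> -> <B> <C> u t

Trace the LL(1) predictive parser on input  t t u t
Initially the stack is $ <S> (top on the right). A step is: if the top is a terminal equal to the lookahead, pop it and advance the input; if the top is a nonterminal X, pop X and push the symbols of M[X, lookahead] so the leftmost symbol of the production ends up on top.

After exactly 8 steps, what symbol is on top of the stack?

t

step 1: stack=$ <S>  input=t t u t $  — expand <S> -> t <C> t <N>
step 2: stack=$ <N> t <C> t  input=t t u t $  — match t
step 3: stack=$ <N> t <C>  input=t u t $  — expand <C> -> ε
step 4: stack=$ <N> t  input=t u t $  — match t
step 5: stack=$ <N>  input=u t $  — expand <N> -> <B> <C> u t
step 6: stack=$ t u <C> <B>  input=u t $  — expand <B> -> ε
step 7: stack=$ t u <C>  input=u t $  — expand <C> -> ε
step 8: stack=$ t u  input=u t $  — match u
Stack after step 8: $ t (top = t).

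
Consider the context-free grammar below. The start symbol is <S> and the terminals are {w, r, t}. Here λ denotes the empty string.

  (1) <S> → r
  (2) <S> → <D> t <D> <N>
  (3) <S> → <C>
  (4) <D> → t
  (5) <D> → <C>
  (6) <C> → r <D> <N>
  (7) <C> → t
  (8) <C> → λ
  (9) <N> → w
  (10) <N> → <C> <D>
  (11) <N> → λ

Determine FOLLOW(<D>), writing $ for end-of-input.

{$, r, t, w}

FIRST(<C>): from <C>→r <D> <N> we get {r}; from <C>→t we get {t}; from <C>→λ we get {λ}. So FIRST(<C>) = {λ, r, t}.
FIRST(<D>): from <D>→t we get {t}; from <D>→<C> we get {λ, r, t}. So FIRST(<D>) = {λ, r, t}.
FIRST(<S>): from <S>→r we get {r}; from <S>→<D> t <D> <N> we get {r, t}; from <S>→<C> we get {λ, r, t}. So FIRST(<S>) = {λ, r, t}.
FIRST(<N>): from <N>→w we get {w}; from <N>→<C> <D> we get {λ, r, t}; from <N>→λ we get {λ}. So FIRST(<N>) = {λ, r, t, w}.
FOLLOW(<S>) includes $ since <S> is the start symbol.
FOLLOW(<S>): <S> appears on no right-hand side. Thus FOLLOW(<S>) = {$}.
FOLLOW(<D>): in <S>→<D> t <D> <N> (occurrence 1), <D> is followed by t <D> <N> with FIRST {t}; in <S>→<D> t <D> <N> (occurrence 2), <D> is followed by <N> with FIRST {λ, r, t, w}; in <S>→<D> t <D> <N> (occurrence 2), the suffix after <D> is nullable, so FOLLOW(<D>) ⊇ FOLLOW(<S>) = {$}; in <C>→r <D> <N>, <D> is followed by <N> with FIRST {λ, r, t, w}; in <C>→r <D> <N>, the suffix after <D> is nullable, so FOLLOW(<D>) ⊇ FOLLOW(<C>) = {$, r, t, w}; in <N>→<C> <D>, the suffix after <D> is empty, so FOLLOW(<D>) ⊇ FOLLOW(<N>) = {$, r, t, w}. Thus FOLLOW(<D>) = {$, r, t, w}.
FOLLOW(<C>): in <S>→<C>, the suffix after <C> is empty, so FOLLOW(<C>) ⊇ FOLLOW(<S>) = {$}; in <D>→<C>, the suffix after <C> is empty, so FOLLOW(<C>) ⊇ FOLLOW(<D>) = {$, r, t, w}; in <N>→<C> <D>, <C> is followed by <D> with FIRST {λ, r, t}; in <N>→<C> <D>, the suffix after <C> is nullable, so FOLLOW(<C>) ⊇ FOLLOW(<N>) = {$, r, t, w}. Thus FOLLOW(<C>) = {$, r, t, w}.
FOLLOW(<N>): in <S>→<D> t <D> <N>, the suffix after <N> is empty, so FOLLOW(<N>) ⊇ FOLLOW(<S>) = {$}; in <C>→r <D> <N>, the suffix after <N> is empty, so FOLLOW(<N>) ⊇ FOLLOW(<C>) = {$, r, t, w}. Thus FOLLOW(<N>) = {$, r, t, w}.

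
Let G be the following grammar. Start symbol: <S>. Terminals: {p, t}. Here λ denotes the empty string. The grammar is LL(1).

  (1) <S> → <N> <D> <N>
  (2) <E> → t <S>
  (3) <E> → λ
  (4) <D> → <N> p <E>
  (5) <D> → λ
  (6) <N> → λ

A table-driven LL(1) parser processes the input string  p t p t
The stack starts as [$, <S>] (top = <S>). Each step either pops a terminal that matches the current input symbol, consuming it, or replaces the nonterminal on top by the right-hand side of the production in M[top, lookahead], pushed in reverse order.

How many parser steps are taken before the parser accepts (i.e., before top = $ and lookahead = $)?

20

step 1: stack=$ <S>  input=p t p t $  — expand <S> → <N> <D> <N>
step 2: stack=$ <N> <D> <N>  input=p t p t $  — expand <N> → λ
step 3: stack=$ <N> <D>  input=p t p t $  — expand <D> → <N> p <E>
step 4: stack=$ <N> <E> p <N>  input=p t p t $  — expand <N> → λ
step 5: stack=$ <N> <E> p  input=p t p t $  — match p
step 6: stack=$ <N> <E>  input=t p t $  — expand <E> → t <S>
step 7: stack=$ <N> <S> t  input=t p t $  — match t
step 8: stack=$ <N> <S>  input=p t $  — expand <S> → <N> <D> <N>
step 9: stack=$ <N> <N> <D> <N>  input=p t $  — expand <N> → λ
step 10: stack=$ <N> <N> <D>  input=p t $  — expand <D> → <N> p <E>
step 11: stack=$ <N> <N> <E> p <N>  input=p t $  — expand <N> → λ
step 12: stack=$ <N> <N> <E> p  input=p t $  — match p
step 13: stack=$ <N> <N> <E>  input=t $  — expand <E> → t <S>
step 14: stack=$ <N> <N> <S> t  input=t $  — match t
step 15: stack=$ <N> <N> <S>  input=$  — expand <S> → <N> <D> <N>
step 16: stack=$ <N> <N> <N> <D> <N>  input=$  — expand <N> → λ
step 17: stack=$ <N> <N> <N> <D>  input=$  — expand <D> → λ
step 18: stack=$ <N> <N> <N>  input=$  — expand <N> → λ
step 19: stack=$ <N> <N>  input=$  — expand <N> → λ
step 20: stack=$ <N>  input=$  — expand <N> → λ
Accept reached after 20 steps.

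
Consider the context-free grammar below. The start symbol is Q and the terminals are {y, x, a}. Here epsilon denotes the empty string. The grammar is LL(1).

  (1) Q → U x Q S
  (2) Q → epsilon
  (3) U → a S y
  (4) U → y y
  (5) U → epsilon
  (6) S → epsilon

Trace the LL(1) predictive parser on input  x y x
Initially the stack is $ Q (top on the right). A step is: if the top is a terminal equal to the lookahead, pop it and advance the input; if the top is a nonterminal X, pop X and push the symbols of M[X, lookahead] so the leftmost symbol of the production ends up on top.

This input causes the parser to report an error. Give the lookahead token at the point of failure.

step 1: stack=$ Q  input=x y x $  — expand Q → U x Q S
step 2: stack=$ S Q x U  input=x y x $  — expand U → epsilon
step 3: stack=$ S Q x  input=x y x $  — match x
step 4: stack=$ S Q  input=y x $  — expand Q → U x Q S
step 5: stack=$ S S Q x U  input=y x $  — expand U → y y
step 6: stack=$ S S Q x y y  input=y x $  — match y
step 7: stack=$ S S Q x y  input=x $  — error: top is terminal y but lookahead is x

x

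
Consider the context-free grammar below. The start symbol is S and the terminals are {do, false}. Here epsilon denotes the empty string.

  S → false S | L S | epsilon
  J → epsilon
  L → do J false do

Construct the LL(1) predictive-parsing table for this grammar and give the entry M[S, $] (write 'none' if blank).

S → epsilon

FIRST(J) = {epsilon}
FIRST(L) = {do}
FIRST(S) = {epsilon, do, false}  (via L S)
FOLLOW(S) includes $ since S is the start symbol.
FOLLOW(S): in S→false S, the suffix after S is empty (adds nothing new); in S→L S, the suffix after S is empty (adds nothing new). Thus FOLLOW(S) = {$}.
For S → false S: FIRST(false S) = {false}, so it goes in M[S, t] for t ∈ {false}.
For S → L S: FIRST(L S) = {do}, so it goes in M[S, t] for t ∈ {do}.
For S → epsilon: FIRST(epsilon) = {epsilon}, so it goes in M[S, t] for t ∈ {}; since epsilon ∈ FIRST, also for every t ∈ FOLLOW(S) = {$}.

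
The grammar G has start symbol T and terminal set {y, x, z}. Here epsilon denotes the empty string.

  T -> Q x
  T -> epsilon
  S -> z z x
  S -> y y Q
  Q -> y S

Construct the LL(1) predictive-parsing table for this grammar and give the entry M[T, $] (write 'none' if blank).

FIRST(S): from S->z z x we get {z}; from S->y y Q we get {y}. So FIRST(S) = {y, z}.
FIRST(Q): from Q->y S we get {y}. So FIRST(Q) = {y}.
FIRST(T): from T->Q x we get {y}; from T->epsilon we get {epsilon}. So FIRST(T) = {epsilon, y}.
FOLLOW(T) includes $ since T is the start symbol.
FOLLOW(T): T appears on no right-hand side. Thus FOLLOW(T) = {$}.
For T -> Q x: FIRST(Q x) = {y}, so it goes in M[T, t] for t ∈ {y}.
For T -> epsilon: FIRST(epsilon) = {epsilon}, so it goes in M[T, t] for t ∈ {}; since epsilon ∈ FIRST, also for every t ∈ FOLLOW(T) = {$}.

T -> epsilon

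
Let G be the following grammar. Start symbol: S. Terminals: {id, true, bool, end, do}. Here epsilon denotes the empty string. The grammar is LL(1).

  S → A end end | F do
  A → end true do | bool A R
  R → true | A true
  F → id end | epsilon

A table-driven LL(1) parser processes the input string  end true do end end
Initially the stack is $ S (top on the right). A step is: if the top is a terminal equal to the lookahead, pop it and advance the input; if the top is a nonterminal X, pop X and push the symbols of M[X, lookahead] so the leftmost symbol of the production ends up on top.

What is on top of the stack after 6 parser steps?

end

     Stack                  Input                  Action
  1  $ S                    end true do end end $  expand S → A end end
  2  $ end end A            end true do end end $  expand A → end true do
  3  $ end end do true end  end true do end end $  match end
  4  $ end end do true      true do end end $      match true
  5  $ end end do           do end end $           match do
  6  $ end end              end end $              match end
Stack after step 6: $ end (top = end).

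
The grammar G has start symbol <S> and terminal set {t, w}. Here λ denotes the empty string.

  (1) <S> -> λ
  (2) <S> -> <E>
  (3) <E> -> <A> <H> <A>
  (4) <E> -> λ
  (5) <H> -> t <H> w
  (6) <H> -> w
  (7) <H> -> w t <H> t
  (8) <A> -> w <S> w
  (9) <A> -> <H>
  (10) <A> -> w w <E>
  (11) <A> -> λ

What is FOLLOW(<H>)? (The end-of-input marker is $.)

{$, t, w}

FIRST(<H>): from <H>->t <H> w we get {t}; from <H>->w we get {w}; from <H>->w t <H> t we get {w}. So FIRST(<H>) = {t, w}.
FIRST(<A>): from <A>->w <S> w we get {w}; from <A>-><H> we get {t, w}; from <A>->w w <E> we get {w}; from <A>->λ we get {λ}. So FIRST(<A>) = {λ, t, w}.
FIRST(<E>): from <E>-><A> <H> <A> we get {t, w}; from <E>->λ we get {λ}. So FIRST(<E>) = {λ, t, w}.
FIRST(<S>): from <S>->λ we get {λ}; from <S>-><E> we get {λ, t, w}. So FIRST(<S>) = {λ, t, w}.
FOLLOW(<S>) includes $ since <S> is the start symbol.
FOLLOW(<S>): in <A>->w <S> w, <S> is followed by w with FIRST {w}. Thus FOLLOW(<S>) = {$, w}.
FOLLOW(<E>): in <S>-><E>, the suffix after <E> is empty, so FOLLOW(<E>) ⊇ FOLLOW(<S>) = {$, w}; in <A>->w w <E>, the suffix after <E> is empty, so FOLLOW(<E>) ⊇ FOLLOW(<A>) = {$, t, w}. Thus FOLLOW(<E>) = {$, t, w}.
FOLLOW(<A>): in <E>-><A> <H> <A> (occurrence 1), <A> is followed by <H> <A> with FIRST {t, w}; in <E>-><A> <H> <A> (occurrence 2), the suffix after <A> is empty, so FOLLOW(<A>) ⊇ FOLLOW(<E>) = {$, t, w}. Thus FOLLOW(<A>) = {$, t, w}.
FOLLOW(<H>): in <E>-><A> <H> <A>, <H> is followed by <A> with FIRST {λ, t, w}; in <E>-><A> <H> <A>, the suffix after <H> is nullable, so FOLLOW(<H>) ⊇ FOLLOW(<E>) = {$, t, w}; in <H>->t <H> w, <H> is followed by w with FIRST {w}; in <H>->w t <H> t, <H> is followed by t with FIRST {t}; in <A>-><H>, the suffix after <H> is empty, so FOLLOW(<H>) ⊇ FOLLOW(<A>) = {$, t, w}. Thus FOLLOW(<H>) = {$, t, w}.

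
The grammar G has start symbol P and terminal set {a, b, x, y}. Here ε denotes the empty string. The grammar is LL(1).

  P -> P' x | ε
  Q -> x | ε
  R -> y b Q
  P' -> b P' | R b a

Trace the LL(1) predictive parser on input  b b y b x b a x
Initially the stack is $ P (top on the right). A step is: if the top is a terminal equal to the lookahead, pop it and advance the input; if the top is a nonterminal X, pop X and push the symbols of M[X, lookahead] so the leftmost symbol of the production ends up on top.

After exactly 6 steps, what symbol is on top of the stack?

step 1: stack=$ P  input=b b y b x b a x $  — expand P -> P' x
step 2: stack=$ x P'  input=b b y b x b a x $  — expand P' -> b P'
step 3: stack=$ x P' b  input=b b y b x b a x $  — match b
step 4: stack=$ x P'  input=b y b x b a x $  — expand P' -> b P'
step 5: stack=$ x P' b  input=b y b x b a x $  — match b
step 6: stack=$ x P'  input=y b x b a x $  — expand P' -> R b a
Stack after step 6: $ x a b R (top = R).

R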